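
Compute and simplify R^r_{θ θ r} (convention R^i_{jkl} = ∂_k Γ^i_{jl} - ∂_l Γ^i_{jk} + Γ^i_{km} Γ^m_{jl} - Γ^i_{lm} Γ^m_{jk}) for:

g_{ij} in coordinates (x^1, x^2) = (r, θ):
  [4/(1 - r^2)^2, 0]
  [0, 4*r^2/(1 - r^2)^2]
Non-zero Christoffel symbols (Γ^k_{ij} = Γ^k_{ji}):
Γ^r_{r r} = 2*r/(1 - r^2)
Γ^r_{θ θ} = (r^3 + r)/(r^2 - 1)
Γ^θ_{r θ} = (-r^2 - 1)/(r^3 - r)
R^r_{θ θ r} = ∂_θ Γ^r_{θ r} - ∂_r Γ^r_{θ θ} + Γ^r_{θ m} Γ^m_{θ r} - Γ^r_{r m} Γ^m_{θ θ}
  = (0) - ((r^4 - 4*r^2 - 1)/(r^2 - 1)^2) + (-(r^2 + 1)^2/(r^2 - 1)^2) - (-2*r^2*(r^2 + 1)/(r^2 - 1)^2) = 4*r^2/(r^2 - 1)^2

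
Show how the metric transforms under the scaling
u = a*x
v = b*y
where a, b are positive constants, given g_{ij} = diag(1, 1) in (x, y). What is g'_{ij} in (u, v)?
Invert the transformation: x = u/a, y = v/b
g'_{ij} = (∂x^k/∂x'^i)(∂x^l/∂x'^j) g_{kl}; with g_{kl} = δ_{kl} this is Σ_k (∂x^k/∂x'^i)(∂x^k/∂x'^j).
Jacobian: ∂x/∂u = 1/a, ∂x/∂v = 0, ∂y/∂u = 0, ∂y/∂v = 1/b
g'_{uu} = (1/a)(1/a) + (0)(0) = 1/a^2
g'_{uv} = (1/a)(0) + (0)(1/b) = 0
g'_{vv} = (0)(0) + (1/b)(1/b) = 1/b^2
g'_{ij} = diag(1/a^2, 1/b^2)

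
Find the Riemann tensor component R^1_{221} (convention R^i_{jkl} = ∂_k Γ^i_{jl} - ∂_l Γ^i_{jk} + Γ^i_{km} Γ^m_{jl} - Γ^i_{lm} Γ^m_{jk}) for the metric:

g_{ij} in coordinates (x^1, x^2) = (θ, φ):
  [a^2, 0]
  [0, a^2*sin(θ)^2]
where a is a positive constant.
Non-zero Christoffel symbols (Γ^k_{ij} = Γ^k_{ji}):
Γ^θ_{φ φ} = -sin(2*θ)/2
Γ^φ_{θ φ} = 1/tan(θ)
R^θ_{φ φ θ} = ∂_φ Γ^θ_{φ θ} - ∂_θ Γ^θ_{φ φ} + Γ^θ_{φ m} Γ^m_{φ θ} - Γ^θ_{θ m} Γ^m_{φ φ}
  = (0) - (-cos(2*θ)) + (-cos(θ)^2) - (0) = -sin(θ)^2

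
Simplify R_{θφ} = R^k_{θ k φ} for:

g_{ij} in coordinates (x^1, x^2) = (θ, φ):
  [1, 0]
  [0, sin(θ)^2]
Non-zero Christoffel symbols (Γ^k_{ij} = Γ^k_{ji}):
Γ^θ_{φ φ} = -sin(2*θ)/2
Γ^φ_{θ φ} = 1/tan(θ)
R^θ_{θ θ φ} = 0 (a repeated index in an antisymmetric pair)
R^φ_{θ φ φ} = 0 (a repeated index in an antisymmetric pair)
R_{θφ} = R^θ_{θ θ φ} + R^φ_{θ φ φ} = (0) + (0) = 0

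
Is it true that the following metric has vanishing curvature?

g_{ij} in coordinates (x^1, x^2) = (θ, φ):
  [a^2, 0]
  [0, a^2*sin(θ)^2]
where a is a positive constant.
Non-zero Christoffel symbols:
Γ^θ_{φ φ} = -sin(2*θ)/2
Γ^φ_{θ φ} = 1/tan(θ)
Ricci tensor: R_{θθ} = 1, R_{θφ} = 0, R_{φφ} = sin(θ)^2
The Ricci tensor is non-zero, so the Riemann tensor is non-zero: not flat.
No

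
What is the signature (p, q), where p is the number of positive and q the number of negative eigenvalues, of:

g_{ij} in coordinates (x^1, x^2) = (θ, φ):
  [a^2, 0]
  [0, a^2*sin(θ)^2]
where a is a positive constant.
The metric is diagonal, so its eigenvalues are the diagonal entries: a^2, a^2*sin(θ)^2 (at a generic point, where coordinate-dependent entries are positive).
2 positive, 0 negative.
(2, 0) - Riemannian (positive definite)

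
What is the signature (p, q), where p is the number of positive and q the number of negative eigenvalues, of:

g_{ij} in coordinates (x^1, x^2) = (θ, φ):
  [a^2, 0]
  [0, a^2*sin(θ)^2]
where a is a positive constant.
The metric is diagonal, so its eigenvalues are the diagonal entries: a^2, a^2*sin(θ)^2 (at a generic point, where coordinate-dependent entries are positive).
2 positive, 0 negative.
(2, 0) - Riemannian (positive definite)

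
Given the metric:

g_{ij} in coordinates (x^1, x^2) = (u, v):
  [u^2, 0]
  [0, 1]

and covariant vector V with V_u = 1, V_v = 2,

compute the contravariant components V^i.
Inverse metric (diagonal): g^{uu} = 1/u^2, g^{vv} = 1
V^i = g^{ij} V_j:
V^u = (1/u^2)(1) + (0)(2) = 1/u^2
V^v = (0)(1) + (1)(2) = 2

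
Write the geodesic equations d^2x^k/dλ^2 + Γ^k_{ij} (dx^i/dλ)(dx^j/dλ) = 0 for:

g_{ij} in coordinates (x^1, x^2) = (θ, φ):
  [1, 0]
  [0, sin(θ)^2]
Geodesic equation: d^2x^k/dλ^2 + Γ^k_{ij} (dx^i/dλ)(dx^j/dλ) = 0.
Non-zero Christoffel symbols:
Γ^θ_{φ φ} = -sin(2*θ)/2
Γ^φ_{θ φ} = 1/tan(θ)
Substituting (the symmetric pair Γ^k_{ij}, Γ^k_{ji} combines into a factor 2):
d^2θ/dλ^2 - (sin(2*θ)/2) (dφ/dλ)^2 = 0
d^2φ/dλ^2 + (2/tan(θ)) (dθ/dλ)(dφ/dλ) = 0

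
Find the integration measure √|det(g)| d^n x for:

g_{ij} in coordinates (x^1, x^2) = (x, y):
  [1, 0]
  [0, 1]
det(g) = 1
√|det(g)| = 1
Volume element: dV = 1 dx dy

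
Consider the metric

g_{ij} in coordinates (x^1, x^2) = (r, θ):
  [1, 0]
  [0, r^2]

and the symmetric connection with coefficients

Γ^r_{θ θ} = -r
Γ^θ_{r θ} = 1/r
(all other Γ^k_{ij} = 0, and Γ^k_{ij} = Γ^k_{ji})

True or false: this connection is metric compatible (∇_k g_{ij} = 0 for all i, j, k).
Using ∇_k g_{ij} = ∂_k g_{ij} - Γ^m_{ki} g_{mj} - Γ^m_{kj} g_{im}:
e.g. ∇_r g_{θθ} = (2*r) - (r) - (r) = 0
Every component ∇_k g_{ij} vanishes: the connection is metric compatible.
True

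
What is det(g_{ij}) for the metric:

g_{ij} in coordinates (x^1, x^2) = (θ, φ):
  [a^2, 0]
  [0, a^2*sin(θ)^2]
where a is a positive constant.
For a 2×2 metric: det(g) = g_{11}·g_{22} - g_{12}·g_{21}
= (a^2)·(a^2*sin(θ)^2) - (0)·(0)
= a^4*sin(θ)^2 - 0
det(g) = a^4*sin(θ)^2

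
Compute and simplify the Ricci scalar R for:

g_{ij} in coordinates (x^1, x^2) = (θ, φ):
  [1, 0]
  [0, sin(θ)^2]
Non-zero Christoffel symbols (Γ^k_{ij} = Γ^k_{ji}):
Γ^θ_{φ φ} = -sin(2*θ)/2
Γ^φ_{θ φ} = 1/tan(θ)
Ricci tensor (R_{ij} = R^k_{ikj}): R_{θθ} = 1, R_{θφ} = 0, R_{φφ} = sin(θ)^2
Inverse metric: g^{θθ} = 1, g^{φφ} = 1/sin(θ)^2
R = g^{ij} R_{ij} = (1)(1) + (1/sin(θ)^2)(sin(θ)^2) = 2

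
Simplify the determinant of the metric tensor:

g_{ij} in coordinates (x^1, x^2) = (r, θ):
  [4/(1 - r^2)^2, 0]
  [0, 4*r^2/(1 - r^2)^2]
For a 2×2 metric: det(g) = g_{11}·g_{22} - g_{12}·g_{21}
= (4/(1 - r^2)^2)·(4*r^2/(1 - r^2)^2) - (0)·(0)
= 16*r^2/(1 - r^2)^4 - 0
det(g) = 16*r^2/(1 - r^2)^4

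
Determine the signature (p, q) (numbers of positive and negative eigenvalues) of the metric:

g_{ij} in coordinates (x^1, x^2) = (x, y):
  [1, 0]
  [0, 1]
The metric is diagonal, so its eigenvalues are the diagonal entries: 1, 1 (at a generic point, where coordinate-dependent entries are positive).
2 positive, 0 negative.
(2, 0) - Riemannian (positive definite)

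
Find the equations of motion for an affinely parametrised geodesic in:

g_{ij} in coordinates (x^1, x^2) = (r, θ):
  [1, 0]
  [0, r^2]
Geodesic equation: d^2x^k/dλ^2 + Γ^k_{ij} (dx^i/dλ)(dx^j/dλ) = 0.
Non-zero Christoffel symbols:
Γ^r_{θ θ} = -r
Γ^θ_{r θ} = 1/r
Substituting (the symmetric pair Γ^k_{ij}, Γ^k_{ji} combines into a factor 2):
d^2r/dλ^2 - r (dθ/dλ)^2 = 0
d^2θ/dλ^2 + (2/r) (dr/dλ)(dθ/dλ) = 0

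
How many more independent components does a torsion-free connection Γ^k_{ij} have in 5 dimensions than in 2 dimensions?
Independent components in n dimensions: n × n(n+1)/2 = n^2(n+1)/2.
5D: 5 × 15 = 75
2D: 2 × 3 = 6
Difference = 75 - 6 = 69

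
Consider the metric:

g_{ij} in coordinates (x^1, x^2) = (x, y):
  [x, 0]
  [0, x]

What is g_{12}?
With x^1 = x, x^2 = y, g_{12} = g_{xy} is the row-1, column-2 entry of the matrix.
g_{12} = 0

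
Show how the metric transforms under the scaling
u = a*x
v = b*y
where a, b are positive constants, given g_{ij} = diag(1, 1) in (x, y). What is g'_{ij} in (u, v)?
Invert the transformation: x = u/a, y = v/b
g'_{ij} = (∂x^k/∂x'^i)(∂x^l/∂x'^j) g_{kl}; with g_{kl} = δ_{kl} this is Σ_k (∂x^k/∂x'^i)(∂x^k/∂x'^j).
Jacobian: ∂x/∂u = 1/a, ∂x/∂v = 0, ∂y/∂u = 0, ∂y/∂v = 1/b
g'_{uu} = (1/a)(1/a) + (0)(0) = 1/a^2
g'_{uv} = (1/a)(0) + (0)(1/b) = 0
g'_{vv} = (0)(0) + (1/b)(1/b) = 1/b^2
g'_{ij} = diag(1/a^2, 1/b^2)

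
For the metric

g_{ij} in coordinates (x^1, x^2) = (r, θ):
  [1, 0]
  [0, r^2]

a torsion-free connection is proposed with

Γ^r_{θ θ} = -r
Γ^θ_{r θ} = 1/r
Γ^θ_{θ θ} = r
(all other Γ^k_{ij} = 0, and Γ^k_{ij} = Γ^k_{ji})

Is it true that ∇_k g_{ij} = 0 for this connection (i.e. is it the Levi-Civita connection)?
Using ∇_k g_{ij} = ∂_k g_{ij} - Γ^m_{ki} g_{mj} - Γ^m_{kj} g_{im}:
∇_θ g_{θθ} = (0) - (r^3) - (r^3) = -2*r^3 ≠ 0
So the connection is not metric compatible (it is not the Levi-Civita connection).
No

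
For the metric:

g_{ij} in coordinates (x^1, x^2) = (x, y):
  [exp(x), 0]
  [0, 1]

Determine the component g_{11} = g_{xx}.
With x^1 = x, x^2 = y, g_{11} = g_{xx} is the row-1, column-1 entry of the matrix.
g_{11} = exp(x)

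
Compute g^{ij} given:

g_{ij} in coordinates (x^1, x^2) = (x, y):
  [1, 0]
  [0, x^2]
The metric is diagonal, so g^{ij} is diagonal with entries 1/g_{ii}: diag(1, 1/(x^2)).
g^{ij}:
  [1, 0]
  [0, 1/x^2]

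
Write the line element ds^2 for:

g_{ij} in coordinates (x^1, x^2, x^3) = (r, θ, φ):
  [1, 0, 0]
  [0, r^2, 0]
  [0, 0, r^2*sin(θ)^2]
ds^2 = g_{ij} dx^i dx^j; only the non-zero components contribute.
ds^2 = dr^2 + r^2 dθ^2 + r^2*sin(θ)^2 dφ^2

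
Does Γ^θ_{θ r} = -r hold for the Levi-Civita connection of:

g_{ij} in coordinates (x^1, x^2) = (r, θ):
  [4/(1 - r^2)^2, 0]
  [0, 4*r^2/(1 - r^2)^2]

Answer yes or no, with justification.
Γ^θ_{θ r} = (1/2) g^{θθ} (∂_θ g_{θr} + ∂_r g_{θθ} - ∂_θ g_{θr}) = (1/2)((1 - r^2)^2/(4*r^2))((0) + (-8*(r^3 + r)/(r^2 - 1)^3) - (0)) = (-r^2 - 1)/(r^3 - r)
This differs from the proposed value -r.
No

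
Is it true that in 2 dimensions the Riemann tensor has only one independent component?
The number of independent components is n^2(n^2-1)/12 = 4·3/12 = 1 for n = 2 (e.g. R_{1212}).
Yes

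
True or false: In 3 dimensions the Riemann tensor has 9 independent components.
n^2(n^2-1)/12 = 9·8/12 = 6 independent components for n = 3.
False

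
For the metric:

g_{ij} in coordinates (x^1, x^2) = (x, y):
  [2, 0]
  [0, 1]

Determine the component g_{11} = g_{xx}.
With x^1 = x, x^2 = y, g_{11} = g_{xx} is the row-1, column-1 entry of the matrix.
g_{11} = 2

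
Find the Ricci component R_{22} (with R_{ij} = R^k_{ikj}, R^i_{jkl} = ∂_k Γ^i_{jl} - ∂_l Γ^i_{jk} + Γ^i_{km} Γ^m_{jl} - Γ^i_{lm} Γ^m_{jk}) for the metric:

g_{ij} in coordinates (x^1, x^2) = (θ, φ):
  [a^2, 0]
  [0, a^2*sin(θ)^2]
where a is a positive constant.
Non-zero Christoffel symbols (Γ^k_{ij} = Γ^k_{ji}):
Γ^θ_{φ φ} = -sin(2*θ)/2
Γ^φ_{θ φ} = 1/tan(θ)
R^θ_{φ θ φ} = ∂_θ Γ^θ_{φ φ} - ∂_φ Γ^θ_{φ θ} + Γ^θ_{θ m} Γ^m_{φ φ} - Γ^θ_{φ m} Γ^m_{φ θ}
  = (-cos(2*θ)) - (0) + (0) - (-cos(θ)^2) = sin(θ)^2
R^φ_{φ φ φ} = 0 (a repeated index in an antisymmetric pair)
R_{φφ} = R^θ_{φ θ φ} + R^φ_{φ φ φ} = (sin(θ)^2) + (0) = sin(θ)^2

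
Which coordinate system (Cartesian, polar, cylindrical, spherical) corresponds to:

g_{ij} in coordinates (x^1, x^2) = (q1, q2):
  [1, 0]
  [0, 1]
All components are constant and the metric is the identity, i.e. orthonormal rectilinear coordinates.
Cartesian (2D) coordinates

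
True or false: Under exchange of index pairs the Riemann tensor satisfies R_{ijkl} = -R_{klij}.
The pair-exchange symmetry has a plus sign: R_{ijkl} = +R_{klij}.
False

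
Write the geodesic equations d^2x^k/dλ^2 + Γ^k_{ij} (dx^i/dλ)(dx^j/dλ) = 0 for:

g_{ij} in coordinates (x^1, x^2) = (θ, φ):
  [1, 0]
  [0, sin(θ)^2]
Geodesic equation: d^2x^k/dλ^2 + Γ^k_{ij} (dx^i/dλ)(dx^j/dλ) = 0.
Non-zero Christoffel symbols:
Γ^θ_{φ φ} = -sin(2*θ)/2
Γ^φ_{θ φ} = 1/tan(θ)
Substituting (the symmetric pair Γ^k_{ij}, Γ^k_{ji} combines into a factor 2):
d^2θ/dλ^2 - (sin(2*θ)/2) (dφ/dλ)^2 = 0
d^2φ/dλ^2 + (2/tan(θ)) (dθ/dλ)(dφ/dλ) = 0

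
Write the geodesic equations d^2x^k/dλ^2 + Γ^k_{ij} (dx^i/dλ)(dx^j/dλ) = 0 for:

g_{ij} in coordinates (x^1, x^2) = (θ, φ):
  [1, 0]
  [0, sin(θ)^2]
Geodesic equation: d^2x^k/dλ^2 + Γ^k_{ij} (dx^i/dλ)(dx^j/dλ) = 0.
Non-zero Christoffel symbols:
Γ^θ_{φ φ} = -sin(2*θ)/2
Γ^φ_{θ φ} = 1/tan(θ)
Substituting (the symmetric pair Γ^k_{ij}, Γ^k_{ji} combines into a factor 2):
d^2θ/dλ^2 - (sin(2*θ)/2) (dφ/dλ)^2 = 0
d^2φ/dλ^2 + (2/tan(θ)) (dθ/dλ)(dφ/dλ) = 0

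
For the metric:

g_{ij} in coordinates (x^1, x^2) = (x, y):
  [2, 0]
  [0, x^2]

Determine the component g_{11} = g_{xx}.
With x^1 = x, x^2 = y, g_{11} = g_{xx} is the row-1, column-1 entry of the matrix.
g_{11} = 2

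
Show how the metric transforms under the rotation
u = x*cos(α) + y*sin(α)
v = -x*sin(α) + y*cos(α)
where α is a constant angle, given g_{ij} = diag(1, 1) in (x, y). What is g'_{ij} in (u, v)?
Invert the transformation: x = u*cos(α) - v*sin(α), y = u*sin(α) + v*cos(α)
g'_{ij} = (∂x^k/∂x'^i)(∂x^l/∂x'^j) g_{kl}; with g_{kl} = δ_{kl} this is Σ_k (∂x^k/∂x'^i)(∂x^k/∂x'^j).
Jacobian: ∂x/∂u = cos(α), ∂x/∂v = -sin(α), ∂y/∂u = sin(α), ∂y/∂v = cos(α)
g'_{uu} = (cos(α))(cos(α)) + (sin(α))(sin(α)) = 1
g'_{uv} = (cos(α))(-sin(α)) + (sin(α))(cos(α)) = 0
g'_{vv} = (-sin(α))(-sin(α)) + (cos(α))(cos(α)) = 1
g'_{ij} = diag(1, 1)
The Euclidean metric is invariant under rotations.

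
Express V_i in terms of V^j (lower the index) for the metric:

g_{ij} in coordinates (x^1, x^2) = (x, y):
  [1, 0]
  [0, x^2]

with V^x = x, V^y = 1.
V_i = g_{ij} V^j:
V_x = (1)(x) + (0)(1) = x
V_y = (0)(x) + (x^2)(1) = x^2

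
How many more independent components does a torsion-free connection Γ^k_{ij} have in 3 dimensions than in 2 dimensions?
Independent components in n dimensions: n × n(n+1)/2 = n^2(n+1)/2.
3D: 3 × 6 = 18
2D: 2 × 3 = 6
Difference = 18 - 6 = 12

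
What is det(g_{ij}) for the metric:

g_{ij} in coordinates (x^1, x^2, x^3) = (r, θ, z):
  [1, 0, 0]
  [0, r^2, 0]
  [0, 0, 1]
Diagonal metric: det(g) = g_{11}·g_{22}·g_{33}
= (1)·(r^2)·(1)
det(g) = r^2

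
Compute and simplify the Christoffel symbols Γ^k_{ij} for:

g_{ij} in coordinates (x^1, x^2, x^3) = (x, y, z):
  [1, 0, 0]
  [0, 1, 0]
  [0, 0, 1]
Using Γ^k_{ij} = (1/2) g^{km} (∂_i g_{mj} + ∂_j g_{mi} - ∂_m g_{ij}); the metric is diagonal, so only the m = k term contributes.
Every metric component is constant, so all ∂_m g_{ij} = 0 and every Christoffel symbol vanishes.
All Christoffel symbols are zero.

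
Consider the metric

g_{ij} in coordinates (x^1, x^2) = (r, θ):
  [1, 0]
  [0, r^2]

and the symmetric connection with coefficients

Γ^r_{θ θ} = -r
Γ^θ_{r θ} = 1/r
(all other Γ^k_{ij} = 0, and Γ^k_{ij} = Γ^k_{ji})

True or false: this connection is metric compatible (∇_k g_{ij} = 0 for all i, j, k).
Using ∇_k g_{ij} = ∂_k g_{ij} - Γ^m_{ki} g_{mj} - Γ^m_{kj} g_{im}:
e.g. ∇_r g_{θθ} = (2*r) - (r) - (r) = 0
Every component ∇_k g_{ij} vanishes: the connection is metric compatible.
True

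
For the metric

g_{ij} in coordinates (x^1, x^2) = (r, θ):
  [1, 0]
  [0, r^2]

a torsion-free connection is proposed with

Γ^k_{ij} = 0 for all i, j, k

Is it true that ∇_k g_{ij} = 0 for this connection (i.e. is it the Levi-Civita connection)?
Using ∇_k g_{ij} = ∂_k g_{ij} - Γ^m_{ki} g_{mj} - Γ^m_{kj} g_{im}:
∇_r g_{θθ} = (2*r) - (0) - (0) = 2*r ≠ 0
So the connection is not metric compatible (it is not the Levi-Civita connection).
No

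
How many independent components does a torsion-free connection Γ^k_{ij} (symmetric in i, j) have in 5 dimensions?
Γ^k_{ij} has n choices for the upper index and n(n+1)/2 independent symmetric lower index pairs.
Total = 5 × 5×6/2 = 5 × 15 = 75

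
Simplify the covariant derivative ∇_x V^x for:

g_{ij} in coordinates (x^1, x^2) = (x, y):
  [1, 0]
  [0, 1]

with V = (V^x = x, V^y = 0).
All Christoffel symbols are zero.
∇_x V^x = ∂_x V^x + Γ^x_{x j} V^j
  = (1) + (0)(x) + (0)(0)
  = 1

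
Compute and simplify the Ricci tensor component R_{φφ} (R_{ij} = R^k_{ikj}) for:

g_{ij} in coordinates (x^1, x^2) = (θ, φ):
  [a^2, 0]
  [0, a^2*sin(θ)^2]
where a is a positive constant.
Non-zero Christoffel symbols (Γ^k_{ij} = Γ^k_{ji}):
Γ^θ_{φ φ} = -sin(2*θ)/2
Γ^φ_{θ φ} = 1/tan(θ)
R^θ_{φ θ φ} = ∂_θ Γ^θ_{φ φ} - ∂_φ Γ^θ_{φ θ} + Γ^θ_{θ m} Γ^m_{φ φ} - Γ^θ_{φ m} Γ^m_{φ θ}
  = (-cos(2*θ)) - (0) + (0) - (-cos(θ)^2) = sin(θ)^2
R^φ_{φ φ φ} = 0 (a repeated index in an antisymmetric pair)
R_{φφ} = R^θ_{φ θ φ} + R^φ_{φ φ φ} = (sin(θ)^2) + (0) = sin(θ)^2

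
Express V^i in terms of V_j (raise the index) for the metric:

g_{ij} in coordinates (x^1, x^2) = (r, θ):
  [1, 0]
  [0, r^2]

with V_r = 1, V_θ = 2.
Inverse metric (diagonal): g^{rr} = 1, g^{θθ} = 1/r^2
V^i = g^{ij} V_j:
V^r = (1)(1) + (0)(2) = 1
V^θ = (0)(1) + (1/r^2)(2) = 2/r^2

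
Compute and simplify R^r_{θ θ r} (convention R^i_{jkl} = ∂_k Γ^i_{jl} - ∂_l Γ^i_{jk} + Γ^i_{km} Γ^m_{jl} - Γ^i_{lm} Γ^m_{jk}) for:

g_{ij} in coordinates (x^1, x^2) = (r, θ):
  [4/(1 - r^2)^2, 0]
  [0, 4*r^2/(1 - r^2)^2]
Non-zero Christoffel symbols (Γ^k_{ij} = Γ^k_{ji}):
Γ^r_{r r} = 2*r/(1 - r^2)
Γ^r_{θ θ} = (r^3 + r)/(r^2 - 1)
Γ^θ_{r θ} = (-r^2 - 1)/(r^3 - r)
R^r_{θ θ r} = ∂_θ Γ^r_{θ r} - ∂_r Γ^r_{θ θ} + Γ^r_{θ m} Γ^m_{θ r} - Γ^r_{r m} Γ^m_{θ θ}
  = (0) - ((r^4 - 4*r^2 - 1)/(r^2 - 1)^2) + (-(r^2 + 1)^2/(r^2 - 1)^2) - (-2*r^2*(r^2 + 1)/(r^2 - 1)^2) = 4*r^2/(r^2 - 1)^2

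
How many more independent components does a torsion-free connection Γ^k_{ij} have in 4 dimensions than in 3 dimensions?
Independent components in n dimensions: n × n(n+1)/2 = n^2(n+1)/2.
4D: 4 × 10 = 40
3D: 3 × 6 = 18
Difference = 40 - 18 = 22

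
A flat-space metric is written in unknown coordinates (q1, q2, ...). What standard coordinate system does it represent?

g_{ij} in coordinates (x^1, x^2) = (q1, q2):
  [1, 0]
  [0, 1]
All components are constant and the metric is the identity, i.e. orthonormal rectilinear coordinates.
Cartesian (2D) coordinates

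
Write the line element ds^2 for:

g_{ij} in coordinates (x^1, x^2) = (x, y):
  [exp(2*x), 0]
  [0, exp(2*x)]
ds^2 = g_{ij} dx^i dx^j; only the non-zero components contribute.
ds^2 = exp(2*x) dx^2 + exp(2*x) dy^2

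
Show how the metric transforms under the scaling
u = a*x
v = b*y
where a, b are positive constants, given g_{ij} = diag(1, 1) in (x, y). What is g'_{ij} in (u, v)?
Invert the transformation: x = u/a, y = v/b
g'_{ij} = (∂x^k/∂x'^i)(∂x^l/∂x'^j) g_{kl}; with g_{kl} = δ_{kl} this is Σ_k (∂x^k/∂x'^i)(∂x^k/∂x'^j).
Jacobian: ∂x/∂u = 1/a, ∂x/∂v = 0, ∂y/∂u = 0, ∂y/∂v = 1/b
g'_{uu} = (1/a)(1/a) + (0)(0) = 1/a^2
g'_{uv} = (1/a)(0) + (0)(1/b) = 0
g'_{vv} = (0)(0) + (1/b)(1/b) = 1/b^2
g'_{ij} = diag(1/a^2, 1/b^2)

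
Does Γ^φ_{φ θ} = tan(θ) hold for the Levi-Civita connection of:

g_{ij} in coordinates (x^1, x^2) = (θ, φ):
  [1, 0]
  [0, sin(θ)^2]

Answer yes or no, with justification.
Γ^φ_{φ θ} = (1/2) g^{φφ} (∂_φ g_{φθ} + ∂_θ g_{φφ} - ∂_φ g_{φθ}) = (1/2)(1/sin(θ)^2)((0) + (sin(2*θ)) - (0)) = 1/tan(θ)
This differs from the proposed value tan(θ).
No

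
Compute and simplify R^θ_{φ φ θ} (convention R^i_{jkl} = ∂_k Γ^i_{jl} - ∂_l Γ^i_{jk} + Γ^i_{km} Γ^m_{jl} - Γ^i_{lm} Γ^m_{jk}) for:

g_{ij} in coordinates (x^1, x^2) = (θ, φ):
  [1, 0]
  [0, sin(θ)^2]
Non-zero Christoffel symbols (Γ^k_{ij} = Γ^k_{ji}):
Γ^θ_{φ φ} = -sin(2*θ)/2
Γ^φ_{θ φ} = 1/tan(θ)
R^θ_{φ φ θ} = ∂_φ Γ^θ_{φ θ} - ∂_θ Γ^θ_{φ φ} + Γ^θ_{φ m} Γ^m_{φ θ} - Γ^θ_{θ m} Γ^m_{φ φ}
  = (0) - (-cos(2*θ)) + (-cos(θ)^2) - (0) = -sin(θ)^2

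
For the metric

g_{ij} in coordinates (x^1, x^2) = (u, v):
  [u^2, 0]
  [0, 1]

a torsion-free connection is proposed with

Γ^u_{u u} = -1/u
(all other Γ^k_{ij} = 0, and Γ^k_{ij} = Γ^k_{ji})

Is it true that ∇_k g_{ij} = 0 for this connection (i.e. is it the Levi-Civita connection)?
Using ∇_k g_{ij} = ∂_k g_{ij} - Γ^m_{ki} g_{mj} - Γ^m_{kj} g_{im}:
∇_u g_{uu} = (2*u) - (-u) - (-u) = 4*u ≠ 0
So the connection is not metric compatible (it is not the Levi-Civita connection).
No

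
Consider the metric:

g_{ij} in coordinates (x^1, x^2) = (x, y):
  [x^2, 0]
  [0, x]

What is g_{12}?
With x^1 = x, x^2 = y, g_{12} = g_{xy} is the row-1, column-2 entry of the matrix.
g_{12} = 0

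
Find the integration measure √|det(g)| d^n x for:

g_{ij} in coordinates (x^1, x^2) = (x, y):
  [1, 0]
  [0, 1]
det(g) = 1
√|det(g)| = 1
Volume element: dV = 1 dx dy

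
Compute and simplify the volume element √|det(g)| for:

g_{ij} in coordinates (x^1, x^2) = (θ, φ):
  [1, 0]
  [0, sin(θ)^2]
det(g) = sin(θ)^2
√|det(g)| = sin(θ) (taking 0 < θ < π so that |sin(θ)| = sin(θ))
Volume element: dV = sin(θ) dθ dφ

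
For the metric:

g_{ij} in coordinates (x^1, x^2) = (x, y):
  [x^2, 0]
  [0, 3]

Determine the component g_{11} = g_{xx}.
With x^1 = x, x^2 = y, g_{11} = g_{xx} is the row-1, column-1 entry of the matrix.
g_{11} = x^2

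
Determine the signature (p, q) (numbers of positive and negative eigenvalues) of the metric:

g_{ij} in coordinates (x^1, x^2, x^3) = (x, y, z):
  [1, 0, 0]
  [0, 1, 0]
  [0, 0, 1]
The metric is diagonal, so its eigenvalues are the diagonal entries: 1, 1, 1 (at a generic point, where coordinate-dependent entries are positive).
3 positive, 0 negative.
(3, 0) - Riemannian (positive definite)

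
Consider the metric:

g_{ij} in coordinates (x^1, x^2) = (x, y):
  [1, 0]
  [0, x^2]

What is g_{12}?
With x^1 = x, x^2 = y, g_{12} = g_{xy} is the row-1, column-2 entry of the matrix.
g_{12} = 0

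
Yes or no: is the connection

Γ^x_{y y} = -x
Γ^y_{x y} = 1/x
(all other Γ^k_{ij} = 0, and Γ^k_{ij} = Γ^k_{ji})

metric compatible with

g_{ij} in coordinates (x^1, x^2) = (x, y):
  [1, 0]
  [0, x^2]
Using ∇_k g_{ij} = ∂_k g_{ij} - Γ^m_{ki} g_{mj} - Γ^m_{kj} g_{im}:
e.g. ∇_x g_{yy} = (2*x) - (x) - (x) = 0
Every component ∇_k g_{ij} vanishes: the connection is metric compatible.
Yes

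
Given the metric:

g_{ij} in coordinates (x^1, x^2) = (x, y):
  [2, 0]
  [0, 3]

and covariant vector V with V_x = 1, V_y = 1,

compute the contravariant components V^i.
Inverse metric (diagonal): g^{xx} = 1/2, g^{yy} = 1/3
V^i = g^{ij} V_j:
V^x = (1/2)(1) + (0)(1) = 1/2
V^y = (0)(1) + (1/3)(1) = 1/3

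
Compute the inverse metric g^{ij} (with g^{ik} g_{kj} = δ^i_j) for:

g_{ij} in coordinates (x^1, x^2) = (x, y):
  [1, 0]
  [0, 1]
The metric is diagonal, so g^{ij} is diagonal with entries 1/g_{ii}: diag(1, 1).
g^{ij}:
  [1, 0]
  [0, 1]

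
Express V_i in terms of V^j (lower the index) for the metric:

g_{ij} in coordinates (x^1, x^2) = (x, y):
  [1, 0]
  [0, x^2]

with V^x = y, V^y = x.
V_i = g_{ij} V^j:
V_x = (1)(y) + (0)(x) = y
V_y = (0)(y) + (x^2)(x) = x^3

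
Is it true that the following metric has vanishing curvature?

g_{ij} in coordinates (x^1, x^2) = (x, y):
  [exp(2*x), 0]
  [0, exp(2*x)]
Non-zero Christoffel symbols:
Γ^x_{x x} = 1
Γ^x_{y y} = -1
Γ^y_{x y} = 1
Ricci tensor: R_{xx} = 0, R_{xy} = 0, R_{yy} = 0
All R_{ij} vanish; in 2 dimensions the Riemann tensor is fully determined by the Ricci tensor, so R^i_{jkl} = 0: the metric is flat (curvilinear coordinates on flat space).
Yes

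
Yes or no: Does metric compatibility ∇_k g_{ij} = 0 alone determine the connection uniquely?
One also needs vanishing torsion; metric compatibility plus torsion-freeness singles out the Levi-Civita connection.
No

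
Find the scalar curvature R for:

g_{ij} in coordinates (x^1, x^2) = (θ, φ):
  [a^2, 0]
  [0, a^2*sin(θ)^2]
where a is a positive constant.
Non-zero Christoffel symbols (Γ^k_{ij} = Γ^k_{ji}):
Γ^θ_{φ φ} = -sin(2*θ)/2
Γ^φ_{θ φ} = 1/tan(θ)
Ricci tensor (R_{ij} = R^k_{ikj}): R_{θθ} = 1, R_{θφ} = 0, R_{φφ} = sin(θ)^2
Inverse metric: g^{θθ} = 1/a^2, g^{φφ} = 1/(a^2*sin(θ)^2)
R = g^{ij} R_{ij} = (1/a^2)(1) + (1/(a^2*sin(θ)^2))(sin(θ)^2) = 2/a^2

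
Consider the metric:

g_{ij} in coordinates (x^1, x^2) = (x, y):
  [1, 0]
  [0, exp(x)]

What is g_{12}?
With x^1 = x, x^2 = y, g_{12} = g_{xy} is the row-1, column-2 entry of the matrix.
g_{12} = 0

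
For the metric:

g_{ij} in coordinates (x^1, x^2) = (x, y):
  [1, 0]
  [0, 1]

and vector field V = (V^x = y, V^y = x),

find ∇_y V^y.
All Christoffel symbols are zero.
∇_y V^y = ∂_y V^y + Γ^y_{y j} V^j
  = (0) + (0)(y) + (0)(x)
  = 0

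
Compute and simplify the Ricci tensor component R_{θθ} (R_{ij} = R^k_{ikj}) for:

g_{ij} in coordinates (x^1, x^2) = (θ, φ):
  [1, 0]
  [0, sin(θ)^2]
Non-zero Christoffel symbols (Γ^k_{ij} = Γ^k_{ji}):
Γ^θ_{φ φ} = -sin(2*θ)/2
Γ^φ_{θ φ} = 1/tan(θ)
R^θ_{θ θ θ} = 0 (a repeated index in an antisymmetric pair)
R^φ_{θ φ θ} = ∂_φ Γ^φ_{θ θ} - ∂_θ Γ^φ_{θ φ} + Γ^φ_{φ m} Γ^m_{θ θ} - Γ^φ_{θ m} Γ^m_{θ φ}
  = (0) - (-1/sin(θ)^2) + (0) - (1/tan(θ)^2) = 1
R_{θθ} = R^θ_{θ θ θ} + R^φ_{θ φ θ} = (0) + (1) = 1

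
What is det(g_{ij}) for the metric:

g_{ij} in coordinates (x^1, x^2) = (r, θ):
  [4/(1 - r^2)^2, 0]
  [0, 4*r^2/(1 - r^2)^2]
For a 2×2 metric: det(g) = g_{11}·g_{22} - g_{12}·g_{21}
= (4/(1 - r^2)^2)·(4*r^2/(1 - r^2)^2) - (0)·(0)
= 16*r^2/(1 - r^2)^4 - 0
det(g) = 16*r^2/(1 - r^2)^4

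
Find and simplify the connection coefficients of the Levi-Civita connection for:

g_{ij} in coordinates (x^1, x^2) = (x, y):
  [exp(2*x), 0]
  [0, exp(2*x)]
Using Γ^k_{ij} = (1/2) g^{km} (∂_i g_{mj} + ∂_j g_{mi} - ∂_m g_{ij}); the metric is diagonal, so only the m = k term contributes.
Non-zero symbols (using the symmetry Γ^k_{ij} = Γ^k_{ji}):
Γ^x_{x x} = (1/2) g^{xx} (∂_x g_{xx} + ∂_x g_{xx} - ∂_x g_{xx}) = (1/2)(exp(-2*x))((2*exp(2*x)) + (2*exp(2*x)) - (2*exp(2*x))) = 1
Γ^x_{y y} = (1/2) g^{xx} (∂_y g_{xy} + ∂_y g_{xy} - ∂_x g_{yy}) = (1/2)(exp(-2*x))((0) + (0) - (2*exp(2*x))) = -1
Γ^y_{x y} = (1/2) g^{yy} (∂_x g_{yy} + ∂_y g_{yx} - ∂_y g_{xy}) = (1/2)(exp(-2*x))((2*exp(2*x)) + (0) - (0)) = 1
All other Christoffel symbols are zero.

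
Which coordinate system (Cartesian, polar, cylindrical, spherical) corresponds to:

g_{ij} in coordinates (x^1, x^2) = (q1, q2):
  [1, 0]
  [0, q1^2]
The line element ds^2 = dq1^2 + q1^2 dq2^2 is dr^2 + r^2 dθ^2 with q1 = r, q2 = θ.
polar coordinates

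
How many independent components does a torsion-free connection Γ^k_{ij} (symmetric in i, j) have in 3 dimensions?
Γ^k_{ij} has n choices for the upper index and n(n+1)/2 independent symmetric lower index pairs.
Total = 3 × 3×4/2 = 3 × 6 = 18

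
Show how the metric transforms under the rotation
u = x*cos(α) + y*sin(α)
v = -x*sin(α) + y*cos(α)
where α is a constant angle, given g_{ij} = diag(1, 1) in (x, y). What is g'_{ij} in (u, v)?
Invert the transformation: x = u*cos(α) - v*sin(α), y = u*sin(α) + v*cos(α)
g'_{ij} = (∂x^k/∂x'^i)(∂x^l/∂x'^j) g_{kl}; with g_{kl} = δ_{kl} this is Σ_k (∂x^k/∂x'^i)(∂x^k/∂x'^j).
Jacobian: ∂x/∂u = cos(α), ∂x/∂v = -sin(α), ∂y/∂u = sin(α), ∂y/∂v = cos(α)
g'_{uu} = (cos(α))(cos(α)) + (sin(α))(sin(α)) = 1
g'_{uv} = (cos(α))(-sin(α)) + (sin(α))(cos(α)) = 0
g'_{vv} = (-sin(α))(-sin(α)) + (cos(α))(cos(α)) = 1
g'_{ij} = diag(1, 1)
The Euclidean metric is invariant under rotations.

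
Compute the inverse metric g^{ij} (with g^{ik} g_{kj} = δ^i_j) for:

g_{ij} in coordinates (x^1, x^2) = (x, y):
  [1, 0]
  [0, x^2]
The metric is diagonal, so g^{ij} is diagonal with entries 1/g_{ii}: diag(1, 1/(x^2)).
g^{ij}:
  [1, 0]
  [0, 1/x^2]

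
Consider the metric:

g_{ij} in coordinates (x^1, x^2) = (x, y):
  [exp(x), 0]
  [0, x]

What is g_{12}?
With x^1 = x, x^2 = y, g_{12} = g_{xy} is the row-1, column-2 entry of the matrix.
g_{12} = 0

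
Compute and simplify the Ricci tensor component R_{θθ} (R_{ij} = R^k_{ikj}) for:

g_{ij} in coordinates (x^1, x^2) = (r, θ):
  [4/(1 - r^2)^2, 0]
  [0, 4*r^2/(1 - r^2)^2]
Non-zero Christoffel symbols (Γ^k_{ij} = Γ^k_{ji}):
Γ^r_{r r} = 2*r/(1 - r^2)
Γ^r_{θ θ} = (r^3 + r)/(r^2 - 1)
Γ^θ_{r θ} = (-r^2 - 1)/(r^3 - r)
R^r_{θ r θ} = ∂_r Γ^r_{θ θ} - ∂_θ Γ^r_{θ r} + Γ^r_{r m} Γ^m_{θ θ} - Γ^r_{θ m} Γ^m_{θ r}
  = ((r^4 - 4*r^2 - 1)/(r^2 - 1)^2) - (0) + (-2*r^2*(r^2 + 1)/(r^2 - 1)^2) - (-(r^2 + 1)^2/(r^2 - 1)^2) = -4*r^2/(r^2 - 1)^2
R^θ_{θ θ θ} = 0 (a repeated index in an antisymmetric pair)
R_{θθ} = R^r_{θ r θ} + R^θ_{θ θ θ} = (-4*r^2/(r^2 - 1)^2) + (0) = -4*r^2/(r^2 - 1)^2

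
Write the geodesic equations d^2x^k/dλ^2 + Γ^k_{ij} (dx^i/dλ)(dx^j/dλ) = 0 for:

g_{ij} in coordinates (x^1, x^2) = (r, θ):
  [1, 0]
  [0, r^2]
Geodesic equation: d^2x^k/dλ^2 + Γ^k_{ij} (dx^i/dλ)(dx^j/dλ) = 0.
Non-zero Christoffel symbols:
Γ^r_{θ θ} = -r
Γ^θ_{r θ} = 1/r
Substituting (the symmetric pair Γ^k_{ij}, Γ^k_{ji} combines into a factor 2):
d^2r/dλ^2 - r (dθ/dλ)^2 = 0
d^2θ/dλ^2 + (2/r) (dr/dλ)(dθ/dλ) = 0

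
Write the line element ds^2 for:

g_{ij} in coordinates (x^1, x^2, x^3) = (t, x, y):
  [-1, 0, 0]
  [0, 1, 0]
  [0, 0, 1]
ds^2 = g_{ij} dx^i dx^j; only the non-zero components contribute.
ds^2 = -dt^2 + dx^2 + dy^2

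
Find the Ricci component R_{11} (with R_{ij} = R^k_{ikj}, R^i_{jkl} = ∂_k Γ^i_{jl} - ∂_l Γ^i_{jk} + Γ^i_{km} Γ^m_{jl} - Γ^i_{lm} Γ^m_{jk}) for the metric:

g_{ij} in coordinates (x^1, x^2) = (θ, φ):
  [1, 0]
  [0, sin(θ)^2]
Non-zero Christoffel symbols (Γ^k_{ij} = Γ^k_{ji}):
Γ^θ_{φ φ} = -sin(2*θ)/2
Γ^φ_{θ φ} = 1/tan(θ)
R^θ_{θ θ θ} = 0 (a repeated index in an antisymmetric pair)
R^φ_{θ φ θ} = ∂_φ Γ^φ_{θ θ} - ∂_θ Γ^φ_{θ φ} + Γ^φ_{φ m} Γ^m_{θ θ} - Γ^φ_{θ m} Γ^m_{θ φ}
  = (0) - (-1/sin(θ)^2) + (0) - (1/tan(θ)^2) = 1
R_{θθ} = R^θ_{θ θ θ} + R^φ_{θ φ θ} = (0) + (1) = 1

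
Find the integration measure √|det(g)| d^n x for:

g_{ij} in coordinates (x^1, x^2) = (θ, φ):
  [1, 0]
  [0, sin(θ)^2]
det(g) = sin(θ)^2
√|det(g)| = sin(θ) (taking 0 < θ < π so that |sin(θ)| = sin(θ))
Volume element: dV = sin(θ) dθ dφ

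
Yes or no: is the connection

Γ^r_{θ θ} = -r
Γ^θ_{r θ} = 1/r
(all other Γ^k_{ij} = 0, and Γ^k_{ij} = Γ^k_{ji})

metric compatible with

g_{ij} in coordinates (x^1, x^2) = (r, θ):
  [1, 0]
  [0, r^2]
Using ∇_k g_{ij} = ∂_k g_{ij} - Γ^m_{ki} g_{mj} - Γ^m_{kj} g_{im}:
e.g. ∇_r g_{θθ} = (2*r) - (r) - (r) = 0
Every component ∇_k g_{ij} vanishes: the connection is metric compatible.
Yes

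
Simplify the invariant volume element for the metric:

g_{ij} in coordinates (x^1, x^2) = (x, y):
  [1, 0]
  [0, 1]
det(g) = 1
√|det(g)| = 1
Volume element: dV = 1 dx dy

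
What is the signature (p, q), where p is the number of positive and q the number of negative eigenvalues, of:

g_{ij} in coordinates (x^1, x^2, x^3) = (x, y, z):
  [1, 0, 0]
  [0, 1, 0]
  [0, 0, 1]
The metric is diagonal, so its eigenvalues are the diagonal entries: 1, 1, 1 (at a generic point, where coordinate-dependent entries are positive).
3 positive, 0 negative.
(3, 0) - Riemannian (positive definite)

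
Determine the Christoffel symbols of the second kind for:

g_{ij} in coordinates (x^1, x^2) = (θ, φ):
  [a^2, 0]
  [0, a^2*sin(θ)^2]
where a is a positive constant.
Using Γ^k_{ij} = (1/2) g^{km} (∂_i g_{mj} + ∂_j g_{mi} - ∂_m g_{ij}); the metric is diagonal, so only the m = k term contributes.
Non-zero symbols (using the symmetry Γ^k_{ij} = Γ^k_{ji}):
Γ^θ_{φ φ} = (1/2) g^{θθ} (∂_φ g_{θφ} + ∂_φ g_{θφ} - ∂_θ g_{φφ}) = (1/2)(1/a^2)((0) + (0) - (a^2*sin(2*θ))) = -sin(2*θ)/2
Γ^φ_{θ φ} = (1/2) g^{φφ} (∂_θ g_{φφ} + ∂_φ g_{φθ} - ∂_φ g_{θφ}) = (1/2)(1/(a^2*sin(θ)^2))((a^2*sin(2*θ)) + (0) - (0)) = 1/tan(θ)
All other Christoffel symbols are zero.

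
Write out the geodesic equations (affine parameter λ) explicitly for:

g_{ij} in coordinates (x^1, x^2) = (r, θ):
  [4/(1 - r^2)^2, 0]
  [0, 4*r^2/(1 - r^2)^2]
Geodesic equation: d^2x^k/dλ^2 + Γ^k_{ij} (dx^i/dλ)(dx^j/dλ) = 0.
Non-zero Christoffel symbols:
Γ^r_{r r} = 2*r/(1 - r^2)
Γ^r_{θ θ} = (r^3 + r)/(r^2 - 1)
Γ^θ_{r θ} = (-r^2 - 1)/(r^3 - r)
Substituting (the symmetric pair Γ^k_{ij}, Γ^k_{ji} combines into a factor 2):
d^2r/dλ^2 + (2*r/(1 - r^2)) (dr/dλ)^2 + ((r^3 + r)/(r^2 - 1)) (dθ/dλ)^2 = 0
d^2θ/dλ^2 + ((-2*r^2 - 2)/(r^3 - r)) (dr/dλ)(dθ/dλ) = 0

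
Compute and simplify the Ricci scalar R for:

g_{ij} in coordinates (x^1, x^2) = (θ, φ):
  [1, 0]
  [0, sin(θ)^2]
Non-zero Christoffel symbols (Γ^k_{ij} = Γ^k_{ji}):
Γ^θ_{φ φ} = -sin(2*θ)/2
Γ^φ_{θ φ} = 1/tan(θ)
Ricci tensor (R_{ij} = R^k_{ikj}): R_{θθ} = 1, R_{θφ} = 0, R_{φφ} = sin(θ)^2
Inverse metric: g^{θθ} = 1, g^{φφ} = 1/sin(θ)^2
R = g^{ij} R_{ij} = (1)(1) + (1/sin(θ)^2)(sin(θ)^2) = 2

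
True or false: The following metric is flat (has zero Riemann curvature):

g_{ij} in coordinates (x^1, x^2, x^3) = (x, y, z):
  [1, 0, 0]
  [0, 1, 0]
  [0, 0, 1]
All metric components are constant, so every Christoffel symbol vanishes and R^i_{jkl} = 0.
True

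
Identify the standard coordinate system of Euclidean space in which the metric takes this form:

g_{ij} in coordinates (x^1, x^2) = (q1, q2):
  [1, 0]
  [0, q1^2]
The line element ds^2 = dq1^2 + q1^2 dq2^2 is dr^2 + r^2 dθ^2 with q1 = r, q2 = θ.
polar coordinates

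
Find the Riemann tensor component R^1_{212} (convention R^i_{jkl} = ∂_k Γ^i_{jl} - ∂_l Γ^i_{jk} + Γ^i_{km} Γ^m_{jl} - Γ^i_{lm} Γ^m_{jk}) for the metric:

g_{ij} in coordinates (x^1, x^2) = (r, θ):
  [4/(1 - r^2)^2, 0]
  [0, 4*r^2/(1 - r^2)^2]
Non-zero Christoffel symbols (Γ^k_{ij} = Γ^k_{ji}):
Γ^r_{r r} = 2*r/(1 - r^2)
Γ^r_{θ θ} = (r^3 + r)/(r^2 - 1)
Γ^θ_{r θ} = (-r^2 - 1)/(r^3 - r)
R^r_{θ r θ} = ∂_r Γ^r_{θ θ} - ∂_θ Γ^r_{θ r} + Γ^r_{r m} Γ^m_{θ θ} - Γ^r_{θ m} Γ^m_{θ r}
  = ((r^4 - 4*r^2 - 1)/(r^2 - 1)^2) - (0) + (-2*r^2*(r^2 + 1)/(r^2 - 1)^2) - (-(r^2 + 1)^2/(r^2 - 1)^2) = -4*r^2/(r^2 - 1)^2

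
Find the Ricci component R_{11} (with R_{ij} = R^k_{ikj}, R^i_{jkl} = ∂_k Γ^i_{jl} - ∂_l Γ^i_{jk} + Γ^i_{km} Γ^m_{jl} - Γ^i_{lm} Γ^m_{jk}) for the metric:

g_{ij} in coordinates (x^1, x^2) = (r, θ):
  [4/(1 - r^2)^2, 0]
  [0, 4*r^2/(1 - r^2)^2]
Non-zero Christoffel symbols (Γ^k_{ij} = Γ^k_{ji}):
Γ^r_{r r} = 2*r/(1 - r^2)
Γ^r_{θ θ} = (r^3 + r)/(r^2 - 1)
Γ^θ_{r θ} = (-r^2 - 1)/(r^3 - r)
R^r_{r r r} = 0 (a repeated index in an antisymmetric pair)
R^θ_{r θ r} = ∂_θ Γ^θ_{r r} - ∂_r Γ^θ_{r θ} + Γ^θ_{θ m} Γ^m_{r r} - Γ^θ_{r m} Γ^m_{r θ}
  = (0) - ((r^4 + 4*r^2 - 1)/(r^3 - r)^2) + (2*(r^2 + 1)/(r^2 - 1)^2) - ((r^2 + 1)^2/(r^3 - r)^2) = -4/(r^2 - 1)^2
R_{rr} = R^r_{r r r} + R^θ_{r θ r} = (0) + (-4/(r^2 - 1)^2) = -4/(r^2 - 1)^2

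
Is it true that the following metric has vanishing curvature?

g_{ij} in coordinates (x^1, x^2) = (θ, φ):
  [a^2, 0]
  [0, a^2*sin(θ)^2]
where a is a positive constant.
Non-zero Christoffel symbols:
Γ^θ_{φ φ} = -sin(2*θ)/2
Γ^φ_{θ φ} = 1/tan(θ)
Ricci tensor: R_{θθ} = 1, R_{θφ} = 0, R_{φφ} = sin(θ)^2
The Ricci tensor is non-zero, so the Riemann tensor is non-zero: not flat.
No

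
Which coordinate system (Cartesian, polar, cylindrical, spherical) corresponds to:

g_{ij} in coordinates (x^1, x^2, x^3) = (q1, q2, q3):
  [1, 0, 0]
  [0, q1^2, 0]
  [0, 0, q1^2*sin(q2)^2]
The line element ds^2 = dq1^2 + q1^2 dq2^2 + q1^2 sin(q2)^2 dq3^2 is dr^2 + r^2 dθ^2 + r^2 sin(θ)^2 dφ^2 with q1 = r, q2 = θ, q3 = φ.
spherical coordinates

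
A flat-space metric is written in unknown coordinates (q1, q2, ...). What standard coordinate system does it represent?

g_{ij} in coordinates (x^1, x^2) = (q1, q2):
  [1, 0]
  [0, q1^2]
The line element ds^2 = dq1^2 + q1^2 dq2^2 is dr^2 + r^2 dθ^2 with q1 = r, q2 = θ.
polar coordinates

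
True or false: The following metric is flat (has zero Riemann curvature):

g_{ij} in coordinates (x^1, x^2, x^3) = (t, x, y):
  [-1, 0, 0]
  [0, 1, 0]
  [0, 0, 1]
All metric components are constant, so every Christoffel symbol vanishes and R^i_{jkl} = 0.
True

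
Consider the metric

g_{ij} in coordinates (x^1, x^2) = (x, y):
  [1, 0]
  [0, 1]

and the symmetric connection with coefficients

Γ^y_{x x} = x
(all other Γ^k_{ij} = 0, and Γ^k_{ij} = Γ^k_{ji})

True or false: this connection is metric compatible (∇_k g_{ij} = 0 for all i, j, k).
Using ∇_k g_{ij} = ∂_k g_{ij} - Γ^m_{ki} g_{mj} - Γ^m_{kj} g_{im}:
∇_x g_{xy} = (0) - (x) - (0) = -x ≠ 0
So the connection is not metric compatible (it is not the Levi-Civita connection).
False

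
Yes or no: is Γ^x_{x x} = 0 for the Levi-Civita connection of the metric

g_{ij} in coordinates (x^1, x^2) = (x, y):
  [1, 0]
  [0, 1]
Γ^x_{x x} = (1/2) g^{xx} (∂_x g_{xx} + ∂_x g_{xx} - ∂_x g_{xx}) = (1/2)(1)((0) + (0) - (0)) = 0
This equals the proposed value 0.
Yes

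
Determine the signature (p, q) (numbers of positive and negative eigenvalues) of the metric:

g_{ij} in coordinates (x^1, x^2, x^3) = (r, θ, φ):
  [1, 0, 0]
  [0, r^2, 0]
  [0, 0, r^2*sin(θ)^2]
The metric is diagonal, so its eigenvalues are the diagonal entries: 1, r^2, r^2*sin(θ)^2 (at a generic point, where coordinate-dependent entries are positive).
3 positive, 0 negative.
(3, 0) - Riemannian (positive definite)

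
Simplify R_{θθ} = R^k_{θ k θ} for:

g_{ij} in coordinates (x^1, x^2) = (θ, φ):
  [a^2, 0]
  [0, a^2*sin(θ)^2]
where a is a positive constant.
Non-zero Christoffel symbols (Γ^k_{ij} = Γ^k_{ji}):
Γ^θ_{φ φ} = -sin(2*θ)/2
Γ^φ_{θ φ} = 1/tan(θ)
R^θ_{θ θ θ} = 0 (a repeated index in an antisymmetric pair)
R^φ_{θ φ θ} = ∂_φ Γ^φ_{θ θ} - ∂_θ Γ^φ_{θ φ} + Γ^φ_{φ m} Γ^m_{θ θ} - Γ^φ_{θ m} Γ^m_{θ φ}
  = (0) - (-1/sin(θ)^2) + (0) - (1/tan(θ)^2) = 1
R_{θθ} = R^θ_{θ θ θ} + R^φ_{θ φ θ} = (0) + (1) = 1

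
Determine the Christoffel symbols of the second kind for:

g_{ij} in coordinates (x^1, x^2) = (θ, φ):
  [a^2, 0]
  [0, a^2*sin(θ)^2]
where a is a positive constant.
Using Γ^k_{ij} = (1/2) g^{km} (∂_i g_{mj} + ∂_j g_{mi} - ∂_m g_{ij}); the metric is diagonal, so only the m = k term contributes.
Non-zero symbols (using the symmetry Γ^k_{ij} = Γ^k_{ji}):
Γ^θ_{φ φ} = (1/2) g^{θθ} (∂_φ g_{θφ} + ∂_φ g_{θφ} - ∂_θ g_{φφ}) = (1/2)(1/a^2)((0) + (0) - (a^2*sin(2*θ))) = -sin(2*θ)/2
Γ^φ_{θ φ} = (1/2) g^{φφ} (∂_θ g_{φφ} + ∂_φ g_{φθ} - ∂_φ g_{θφ}) = (1/2)(1/(a^2*sin(θ)^2))((a^2*sin(2*θ)) + (0) - (0)) = 1/tan(θ)
All other Christoffel symbols are zero.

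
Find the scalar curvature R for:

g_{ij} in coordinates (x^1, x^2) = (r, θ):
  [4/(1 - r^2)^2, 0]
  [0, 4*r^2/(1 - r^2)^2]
Non-zero Christoffel symbols (Γ^k_{ij} = Γ^k_{ji}):
Γ^r_{r r} = 2*r/(1 - r^2)
Γ^r_{θ θ} = (r^3 + r)/(r^2 - 1)
Γ^θ_{r θ} = (-r^2 - 1)/(r^3 - r)
Ricci tensor (R_{ij} = R^k_{ikj}): R_{rr} = -4/(r^2 - 1)^2, R_{rθ} = 0, R_{θθ} = -4*r^2/(r^2 - 1)^2
Inverse metric: g^{rr} = (1 - r^2)^2/4, g^{θθ} = (1 - r^2)^2/(4*r^2)
R = g^{ij} R_{ij} = ((1 - r^2)^2/4)(-4/(r^2 - 1)^2) + ((1 - r^2)^2/(4*r^2))(-4*r^2/(r^2 - 1)^2) = -2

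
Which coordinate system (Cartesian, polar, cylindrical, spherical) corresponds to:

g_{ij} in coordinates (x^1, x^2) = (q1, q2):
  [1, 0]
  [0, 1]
All components are constant and the metric is the identity, i.e. orthonormal rectilinear coordinates.
Cartesian (2D) coordinates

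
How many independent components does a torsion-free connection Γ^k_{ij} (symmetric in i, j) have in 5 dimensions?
Γ^k_{ij} has n choices for the upper index and n(n+1)/2 independent symmetric lower index pairs.
Total = 5 × 5×6/2 = 5 × 15 = 75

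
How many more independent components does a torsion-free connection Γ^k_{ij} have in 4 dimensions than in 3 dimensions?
Independent components in n dimensions: n × n(n+1)/2 = n^2(n+1)/2.
4D: 4 × 10 = 40
3D: 3 × 6 = 18
Difference = 40 - 18 = 22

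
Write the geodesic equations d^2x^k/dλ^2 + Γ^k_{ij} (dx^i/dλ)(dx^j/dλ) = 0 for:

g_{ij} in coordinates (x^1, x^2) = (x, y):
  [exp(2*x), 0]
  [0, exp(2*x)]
Geodesic equation: d^2x^k/dλ^2 + Γ^k_{ij} (dx^i/dλ)(dx^j/dλ) = 0.
Non-zero Christoffel symbols:
Γ^x_{x x} = 1
Γ^x_{y y} = -1
Γ^y_{x y} = 1
Substituting (the symmetric pair Γ^k_{ij}, Γ^k_{ji} combines into a factor 2):
d^2x/dλ^2 + (dx/dλ)^2 - (dy/dλ)^2 = 0
d^2y/dλ^2 + 2 (dx/dλ)(dy/dλ) = 0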